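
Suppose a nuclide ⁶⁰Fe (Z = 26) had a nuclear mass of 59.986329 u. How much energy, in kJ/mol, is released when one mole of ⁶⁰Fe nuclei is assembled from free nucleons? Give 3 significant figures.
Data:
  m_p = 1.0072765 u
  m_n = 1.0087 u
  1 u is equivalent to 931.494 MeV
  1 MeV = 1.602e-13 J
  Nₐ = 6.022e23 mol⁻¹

4.48e+10 kJ/mol

Mass of separated nucleons = 26(1.0072765) + 34(1.0087) = 26.1891890 + 34.2958 = 60.4849890 u
The mass defect is 60.4849890 − 59.986329 = 0.4986600 u.
Binding energy = Δm·c² = 0.4986600 × 931.494 MeV/u = 464.499 MeV
Per nucleus in joules: 464.499 MeV × 1.602e-13 J/MeV = 7.4413e-11 J
Per mole: 7.4413e-11 J × 6.022e23 mol⁻¹ = 4.4812e+13 J/mol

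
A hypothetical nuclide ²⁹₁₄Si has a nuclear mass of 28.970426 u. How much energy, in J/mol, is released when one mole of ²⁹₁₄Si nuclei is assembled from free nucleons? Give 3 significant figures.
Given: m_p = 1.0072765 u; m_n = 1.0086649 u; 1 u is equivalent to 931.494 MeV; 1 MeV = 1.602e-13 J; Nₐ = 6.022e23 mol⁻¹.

2.35e+13 J/mol

Z = 14, so N = A − Z = 29 − 14 = 15.
Total constituent mass: 14 × 1.0072765 + 15 × 1.0086649 = 29.2318445 u
Δm = 29.2318445 − 28.970426 = 0.2614185 u
E_B = 0.2614185 × 931.494 = 243.510 MeV
Per nucleus in joules: 243.510 MeV × 1.602e-13 J/MeV = 3.9010e-11 J
Per mole: 3.9010e-11 J × 6.022e23 mol⁻¹ = 2.3492e+13 J/mol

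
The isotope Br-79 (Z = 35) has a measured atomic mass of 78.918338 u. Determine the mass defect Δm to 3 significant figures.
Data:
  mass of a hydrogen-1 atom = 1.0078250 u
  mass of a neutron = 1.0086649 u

0.737 u

Total constituent mass: 35 × 1.0078250 + 44 × 1.0086649 = 79.6551306 u
The mass defect is 79.6551306 − 78.918338 = 0.7367926 u.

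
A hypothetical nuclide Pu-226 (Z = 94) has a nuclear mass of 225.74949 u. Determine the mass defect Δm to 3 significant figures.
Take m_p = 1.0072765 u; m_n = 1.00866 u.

2.08 u

Σm = 94·m_p + 132·m_n = 94.6839910 + 133.14312 = 227.8271110 u
Mass defect Δm = 227.8271110 − 225.74949 = 2.0776210 u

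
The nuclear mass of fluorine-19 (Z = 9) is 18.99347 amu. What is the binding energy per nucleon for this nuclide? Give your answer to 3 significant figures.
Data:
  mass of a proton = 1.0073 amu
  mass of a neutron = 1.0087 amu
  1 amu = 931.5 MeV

7.81 MeV/nucleon

With 9 protons and 10 neutrons (A = 19):
Σm = 9·m_p + 10·m_n = 9.0657 + 10.0870 = 19.1527 amu
Δm = 19.1527 − 18.99347 = 0.15923 amu
Converting to energy: 0.15923 amu × 931.5 MeV/amu = 148.323 MeV
BE/A = 148.323 MeV / 19 = 7.806 MeV/nucleon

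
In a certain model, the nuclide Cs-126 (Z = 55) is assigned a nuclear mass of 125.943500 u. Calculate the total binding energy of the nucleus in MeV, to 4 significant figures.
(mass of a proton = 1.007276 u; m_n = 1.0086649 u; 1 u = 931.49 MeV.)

998.5 MeV

Σm = 55·m_p + 71·m_n = 55.400180 + 71.6152079 = 127.0153879 u
Mass defect Δm = 127.0153879 − 125.943500 = 1.0718879 u
Binding energy = Δm·c² = 1.0718879 × 931.49 MeV/u = 998.453 MeV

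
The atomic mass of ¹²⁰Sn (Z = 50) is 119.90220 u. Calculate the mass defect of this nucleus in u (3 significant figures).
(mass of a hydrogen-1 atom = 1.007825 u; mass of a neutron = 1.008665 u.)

Σm = 50·m(¹H) + 70·m_n = 50.391250 + 70.606550 = 120.997800 u
The mass defect is 120.997800 − 119.90220 = 1.095600 u.

1.10 u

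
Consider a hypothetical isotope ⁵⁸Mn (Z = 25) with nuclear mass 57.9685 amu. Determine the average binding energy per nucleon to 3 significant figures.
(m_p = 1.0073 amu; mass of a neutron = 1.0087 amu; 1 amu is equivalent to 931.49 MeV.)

With 25 protons and 33 neutrons (A = 58):
Mass of separated nucleons = 25(1.0073) + 33(1.0087) = 25.1825 + 33.2871 = 58.4696 amu
The mass defect is 58.4696 − 57.9685 = 0.5011 amu.
Binding energy = Δm·c² = 0.5011 × 931.49 MeV/amu = 466.770 MeV
Per nucleon: 466.770 / 58 = 8.048 MeV

8.05 MeV/nucleon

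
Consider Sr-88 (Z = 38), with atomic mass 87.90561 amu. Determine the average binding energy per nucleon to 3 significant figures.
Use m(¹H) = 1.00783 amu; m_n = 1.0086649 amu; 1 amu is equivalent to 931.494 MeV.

8.73 MeV/nucleon

The nucleus contains 38 protons and 88 − 38 = 50 neutrons.
Σm = 38·m(¹H) + 50·m_n = 38.29754 + 50.4332450 = 88.7307850 amu
Δm = 88.7307850 − 87.90561 = 0.8251750 amu
Converting to energy: 0.8251750 amu × 931.494 MeV/amu = 768.646 MeV
BE/A = 768.646 MeV / 88 = 8.7346 MeV/nucleon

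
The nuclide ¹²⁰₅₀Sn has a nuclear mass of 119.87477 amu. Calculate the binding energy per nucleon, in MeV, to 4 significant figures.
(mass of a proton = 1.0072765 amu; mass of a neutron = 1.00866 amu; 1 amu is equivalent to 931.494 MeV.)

8.502 MeV/nucleon

Total constituent mass: 50 × 1.0072765 + 70 × 1.00866 = 120.9700250 amu
Mass defect Δm = 120.9700250 − 119.87477 = 1.0952550 amu
E_B = 1.0952550 × 931.494 = 1020.22 MeV
Dividing by A = 120 gives 8.502 MeV per nucleon.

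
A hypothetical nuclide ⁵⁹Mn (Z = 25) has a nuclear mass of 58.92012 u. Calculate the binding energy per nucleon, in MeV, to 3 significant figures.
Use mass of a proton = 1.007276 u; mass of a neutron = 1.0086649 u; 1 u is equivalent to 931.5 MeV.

With 25 protons and 34 neutrons (A = 59):
Mass of separated nucleons = 25(1.007276) + 34(1.0086649) = 25.181900 + 34.2946066 = 59.4765066 u
Δm = 59.4765066 − 58.92012 = 0.5563866 u
Converting to energy: 0.5563866 u × 931.5 MeV/u = 518.274 MeV
Dividing by A = 59 gives 8.784 MeV per nucleon.

8.78 MeV/nucleon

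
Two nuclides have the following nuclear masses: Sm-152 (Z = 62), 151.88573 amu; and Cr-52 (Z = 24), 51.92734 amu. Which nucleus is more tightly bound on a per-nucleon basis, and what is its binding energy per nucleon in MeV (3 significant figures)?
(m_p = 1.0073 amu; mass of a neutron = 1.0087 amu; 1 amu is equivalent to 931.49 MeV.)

Sm-152: Σm = 62(1.0073) + 90(1.0087) = 153.2356 amu; Δm = 1.34987 amu; E_B = 1257.4 MeV; E_B/A = 8.272 MeV
Cr-52: Σm = 24(1.0073) + 28(1.0087) = 52.4188 amu; Δm = 0.49146 amu; E_B = 457.79 MeV; E_B/A = 8.804 MeV
Cr-52 has the higher binding energy per nucleon, so it is the more tightly bound nucleus.

Cr-52; 8.80 MeV/nucleon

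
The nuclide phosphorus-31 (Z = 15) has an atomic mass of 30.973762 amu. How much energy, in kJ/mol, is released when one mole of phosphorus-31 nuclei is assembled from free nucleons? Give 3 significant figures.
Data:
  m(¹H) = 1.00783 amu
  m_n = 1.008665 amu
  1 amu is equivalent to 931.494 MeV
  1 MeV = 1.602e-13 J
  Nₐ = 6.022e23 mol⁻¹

2.54e+10 kJ/mol

Z = 15, so N = A − Z = 31 − 15 = 16.
Mass of separated nucleons = 15(1.00783) + 16(1.008665) = 15.11745 + 16.138640 = 31.256090 amu
Mass defect Δm = 31.256090 − 30.973762 = 0.282328 amu
Binding energy = Δm·c² = 0.282328 × 931.494 MeV/amu = 262.987 MeV
Per nucleus in joules: 262.987 MeV × 1.602e-13 J/MeV = 4.2131e-11 J
Per mole: 4.2131e-11 J × 6.022e23 mol⁻¹ = 2.5371e+13 J/mol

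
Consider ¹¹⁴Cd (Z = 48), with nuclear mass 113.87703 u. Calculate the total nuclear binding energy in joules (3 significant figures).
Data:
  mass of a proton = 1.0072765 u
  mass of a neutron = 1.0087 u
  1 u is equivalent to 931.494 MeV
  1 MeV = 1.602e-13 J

With 48 protons and 66 neutrons (A = 114):
Σm = 48·m_p + 66·m_n = 48.3492720 + 66.5742 = 114.9234720 u
The mass defect is 114.9234720 − 113.87703 = 1.0464420 u.
Converting to energy: 1.0464420 u × 931.494 MeV/u = 974.754 MeV
In joules: 974.754 MeV × 1.602e-13 J/MeV = 1.5616e-10 J

1.56e-10 J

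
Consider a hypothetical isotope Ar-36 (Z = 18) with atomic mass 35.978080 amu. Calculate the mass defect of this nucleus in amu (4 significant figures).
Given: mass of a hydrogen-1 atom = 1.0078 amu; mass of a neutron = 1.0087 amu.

0.3189 amu

The nucleus contains 18 protons and 36 − 18 = 18 neutrons.
Total constituent mass: 18 × 1.0078 + 18 × 1.0087 = 36.2970 amu
The mass defect is 36.2970 − 35.978080 = 0.318920 amu.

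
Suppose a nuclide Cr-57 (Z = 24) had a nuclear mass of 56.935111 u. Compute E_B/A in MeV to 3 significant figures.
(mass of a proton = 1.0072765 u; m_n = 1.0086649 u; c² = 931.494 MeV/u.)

With 24 protons and 33 neutrons (A = 57):
Σm = 24·m_p + 33·m_n = 24.1746360 + 33.2859417 = 57.4605777 u
Δm = 57.4605777 − 56.935111 = 0.5254667 u
Converting to energy: 0.5254667 u × 931.494 MeV/u = 489.469 MeV
Per nucleon: 489.469 / 57 = 8.587 MeV

8.59 MeV/nucleon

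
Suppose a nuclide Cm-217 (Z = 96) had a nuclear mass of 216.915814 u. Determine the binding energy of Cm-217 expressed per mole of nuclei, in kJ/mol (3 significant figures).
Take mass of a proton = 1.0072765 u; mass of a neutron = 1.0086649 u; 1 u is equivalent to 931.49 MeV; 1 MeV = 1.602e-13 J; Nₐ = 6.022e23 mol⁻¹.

1.65e+11 kJ/mol

Total constituent mass: 96 × 1.0072765 + 121 × 1.0086649 = 218.7469969 u
Mass defect Δm = 218.7469969 − 216.915814 = 1.8311829 u
Converting to energy: 1.8311829 u × 931.49 MeV/u = 1705.73 MeV
Per nucleus in joules: 1705.73 MeV × 1.602e-13 J/MeV = 2.7326e-10 J
Per mole: 2.7326e-10 J × 6.022e23 mol⁻¹ = 1.6456e+14 J/mol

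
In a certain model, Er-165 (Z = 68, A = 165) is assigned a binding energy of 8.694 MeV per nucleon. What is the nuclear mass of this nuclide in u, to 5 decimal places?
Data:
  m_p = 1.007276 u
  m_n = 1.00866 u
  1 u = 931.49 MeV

Total binding energy = 165 × 8.694 = 1434.510 MeV
Mass defect = 1434.510 MeV / (931.49 MeV/u) = 1.5400165 u
Constituent mass = 68(1.007276) + 97(1.00866) = 166.334788 u
Nuclear mass = 166.334788 − 1.5400165 = 164.7947715 u ≈ 164.79477 u (to 5 decimal places)

164.79477 u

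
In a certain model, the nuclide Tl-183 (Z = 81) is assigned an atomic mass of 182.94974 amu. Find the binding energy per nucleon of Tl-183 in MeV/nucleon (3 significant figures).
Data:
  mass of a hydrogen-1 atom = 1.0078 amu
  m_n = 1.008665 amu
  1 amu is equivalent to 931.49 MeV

Σm = 81·m(¹H) + 102·m_n = 81.6318 + 102.883830 = 184.515630 amu
Mass defect Δm = 184.515630 − 182.94974 = 1.565890 amu
Binding energy = Δm·c² = 1.565890 × 931.49 MeV/amu = 1458.61 MeV
Dividing by A = 183 gives 7.971 MeV per nucleon.

7.97 MeV/nucleon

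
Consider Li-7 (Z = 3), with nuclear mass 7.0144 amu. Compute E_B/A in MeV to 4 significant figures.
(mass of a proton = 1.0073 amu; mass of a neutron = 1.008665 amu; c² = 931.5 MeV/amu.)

5.610 MeV/nucleon

Z = 3, so N = A − Z = 7 − 3 = 4.
Mass of separated nucleons = 3(1.0073) + 4(1.008665) = 3.0219 + 4.034660 = 7.056560 amu
Δm = 7.056560 − 7.0144 = 0.042160 amu
Binding energy = Δm·c² = 0.042160 × 931.5 MeV/amu = 39.2720 MeV
Per nucleon: 39.2720 / 7 = 5.610 MeV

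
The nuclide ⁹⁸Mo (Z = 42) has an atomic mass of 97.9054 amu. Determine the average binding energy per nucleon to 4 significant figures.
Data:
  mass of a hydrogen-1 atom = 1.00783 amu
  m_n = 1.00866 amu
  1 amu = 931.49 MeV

8.635 MeV/nucleon

Z = 42, so N = A − Z = 98 − 42 = 56.
Mass of separated nucleons = 42(1.00783) + 56(1.00866) = 42.32886 + 56.48496 = 98.81382 amu
Mass defect Δm = 98.81382 − 97.9054 = 0.90842 amu
Binding energy = Δm·c² = 0.90842 × 931.49 MeV/amu = 846.184 MeV
Per nucleon: 846.184 / 98 = 8.635 MeV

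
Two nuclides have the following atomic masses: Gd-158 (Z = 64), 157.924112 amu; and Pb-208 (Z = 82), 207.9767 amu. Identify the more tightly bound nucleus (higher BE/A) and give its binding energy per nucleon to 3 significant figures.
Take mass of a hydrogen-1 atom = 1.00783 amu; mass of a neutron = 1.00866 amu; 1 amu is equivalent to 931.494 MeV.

Gd-158: Σm = 64(1.00783) + 94(1.00866) = 159.31516 amu; Δm = 1.391048 amu; E_B = 1295.8 MeV; E_B/A = 8.201 MeV
Pb-208: Σm = 82(1.00783) + 126(1.00866) = 209.73322 amu; Δm = 1.75652 amu; E_B = 1636.2 MeV; E_B/A = 7.866 MeV
Gd-158 has the higher binding energy per nucleon, so it is the more tightly bound nucleus.

Gd-158; 8.20 MeV/nucleon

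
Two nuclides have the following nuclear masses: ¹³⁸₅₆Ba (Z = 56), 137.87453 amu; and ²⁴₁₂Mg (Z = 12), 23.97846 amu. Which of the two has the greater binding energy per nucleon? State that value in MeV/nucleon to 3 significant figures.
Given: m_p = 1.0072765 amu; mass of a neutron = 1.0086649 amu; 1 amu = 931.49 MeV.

¹³⁸₅₆Ba: Σm = 56(1.0072765) + 82(1.0086649) = 139.1180058 amu; Δm = 1.2434758 amu; E_B = 1158.3 MeV; E_B/A = 8.393 MeV
²⁴₁₂Mg: Σm = 12(1.0072765) + 12(1.0086649) = 24.1912968 amu; Δm = 0.2128368 amu; E_B = 198.26 MeV; E_B/A = 8.261 MeV
¹³⁸₅₆Ba has the higher binding energy per nucleon, so it is the more tightly bound nucleus.

¹³⁸₅₆Ba; 8.39 MeV/nucleon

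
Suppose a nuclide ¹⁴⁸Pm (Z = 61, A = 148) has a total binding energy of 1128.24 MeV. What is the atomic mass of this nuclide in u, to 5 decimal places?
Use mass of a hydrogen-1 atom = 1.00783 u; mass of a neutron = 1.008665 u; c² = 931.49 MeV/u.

148.02026 u

Mass defect = 1128.24 MeV / (931.49 MeV/u) = 1.2112207 u
Constituent mass = 61(1.00783) + 87(1.008665) = 149.231485 u
Atomic mass = 149.231485 − 1.2112207 = 148.0202643 u ≈ 148.02026 u (to 5 decimal places)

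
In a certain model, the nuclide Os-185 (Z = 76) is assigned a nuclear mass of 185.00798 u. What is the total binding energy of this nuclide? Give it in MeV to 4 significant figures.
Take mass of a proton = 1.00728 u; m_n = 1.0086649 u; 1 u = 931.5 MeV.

1388 MeV

Σm = 76·m_p + 109·m_n = 76.55328 + 109.9444741 = 186.4977541 u
Mass defect Δm = 186.4977541 − 185.00798 = 1.4897741 u
Converting to energy: 1.4897741 u × 931.5 MeV/u = 1387.72 MeV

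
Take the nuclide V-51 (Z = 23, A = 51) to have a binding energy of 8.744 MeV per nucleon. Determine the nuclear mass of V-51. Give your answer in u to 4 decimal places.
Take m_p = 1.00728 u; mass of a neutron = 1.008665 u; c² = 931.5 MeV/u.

Total binding energy = 51 × 8.744 = 445.944 MeV
Mass defect = 445.944 MeV / (931.5 MeV/u) = 0.478738 u
Constituent mass = 23(1.00728) + 28(1.008665) = 51.410060 u
Nuclear mass = 51.410060 − 0.478738 = 50.931322 u ≈ 50.9313 u (to 4 decimal places)

50.9313 u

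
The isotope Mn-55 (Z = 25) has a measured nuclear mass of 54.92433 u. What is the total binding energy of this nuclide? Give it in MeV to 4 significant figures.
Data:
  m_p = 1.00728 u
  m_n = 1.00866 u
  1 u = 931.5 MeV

482.0 MeV

Mass of separated nucleons = 25(1.00728) + 30(1.00866) = 25.18200 + 30.25980 = 55.44180 u
Mass defect Δm = 55.44180 − 54.92433 = 0.51747 u
Binding energy = Δm·c² = 0.51747 × 931.5 MeV/u = 482.023 MeV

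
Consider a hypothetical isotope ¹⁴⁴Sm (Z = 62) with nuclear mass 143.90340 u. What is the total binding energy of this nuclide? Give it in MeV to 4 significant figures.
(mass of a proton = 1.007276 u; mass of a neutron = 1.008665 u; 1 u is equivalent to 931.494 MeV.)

With 62 protons and 82 neutrons (A = 144):
Total constituent mass: 62 × 1.007276 + 82 × 1.008665 = 145.161642 u
Δm = 145.161642 − 143.90340 = 1.258242 u
Converting to energy: 1.258242 u × 931.494 MeV/u = 1172.04 MeV

1172 MeV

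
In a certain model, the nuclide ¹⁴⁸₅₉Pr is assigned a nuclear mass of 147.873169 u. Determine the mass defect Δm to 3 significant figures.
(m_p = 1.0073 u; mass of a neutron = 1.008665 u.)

The nucleus contains 59 protons and 148 − 59 = 89 neutrons.
Mass of separated nucleons = 59(1.0073) + 89(1.008665) = 59.4307 + 89.771185 = 149.201885 u
The mass defect is 149.201885 − 147.873169 = 1.328716 u.

1.33 u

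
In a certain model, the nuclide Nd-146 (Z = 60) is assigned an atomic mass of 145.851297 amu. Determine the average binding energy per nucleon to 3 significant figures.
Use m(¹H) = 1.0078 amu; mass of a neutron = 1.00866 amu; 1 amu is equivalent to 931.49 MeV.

8.69 MeV/nucleon

The nucleus contains 60 protons and 146 − 60 = 86 neutrons.
Total constituent mass: 60 × 1.0078 + 86 × 1.00866 = 147.21276 amu
Mass defect Δm = 147.21276 − 145.851297 = 1.361463 amu
E_B = 1.361463 × 931.49 = 1268.19 MeV
BE/A = 1268.19 MeV / 146 = 8.686 MeV/nucleon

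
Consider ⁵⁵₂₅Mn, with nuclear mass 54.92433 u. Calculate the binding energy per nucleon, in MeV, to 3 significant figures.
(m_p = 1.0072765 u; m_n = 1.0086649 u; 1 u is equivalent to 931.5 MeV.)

The nucleus contains 25 protons and 55 − 25 = 30 neutrons.
Mass of separated nucleons = 25(1.0072765) + 30(1.0086649) = 25.1819125 + 30.2599470 = 55.4418595 u
Mass defect Δm = 55.4418595 − 54.92433 = 0.5175295 u
Binding energy = Δm·c² = 0.5175295 × 931.5 MeV/u = 482.079 MeV
Per nucleon: 482.079 / 55 = 8.765 MeV

8.77 MeV/nucleon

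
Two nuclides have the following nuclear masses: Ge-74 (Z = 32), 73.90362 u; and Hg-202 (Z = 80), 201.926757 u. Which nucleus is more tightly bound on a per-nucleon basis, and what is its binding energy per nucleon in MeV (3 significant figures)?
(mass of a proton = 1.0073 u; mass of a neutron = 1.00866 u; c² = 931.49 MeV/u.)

Ge-74: Σm = 32(1.0073) + 42(1.00866) = 74.59732 u; Δm = 0.69370 u; E_B = 646.17 MeV; E_B/A = 8.732 MeV
Hg-202: Σm = 80(1.0073) + 122(1.00866) = 203.64052 u; Δm = 1.713763 u; E_B = 1596.4 MeV; E_B/A = 7.903 MeV
Ge-74 has the higher binding energy per nucleon, so it is the more tightly bound nucleus.

Ge-74; 8.73 MeV/nucleon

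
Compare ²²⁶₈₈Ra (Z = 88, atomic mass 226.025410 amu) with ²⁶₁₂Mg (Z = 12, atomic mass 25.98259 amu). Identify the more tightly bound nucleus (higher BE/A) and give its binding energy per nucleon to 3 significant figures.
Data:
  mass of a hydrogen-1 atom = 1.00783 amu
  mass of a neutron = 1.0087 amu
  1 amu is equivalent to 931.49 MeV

²²⁶₈₈Ra: Σm = 88(1.00783) + 138(1.0087) = 227.88964 amu; Δm = 1.864230 amu; E_B = 1736.5 MeV; E_B/A = 7.684 MeV
²⁶₁₂Mg: Σm = 12(1.00783) + 14(1.0087) = 26.21576 amu; Δm = 0.23317 amu; E_B = 217.20 MeV; E_B/A = 8.354 MeV
²⁶₁₂Mg has the higher binding energy per nucleon, so it is the more tightly bound nucleus.

²⁶₁₂Mg; 8.35 MeV/nucleon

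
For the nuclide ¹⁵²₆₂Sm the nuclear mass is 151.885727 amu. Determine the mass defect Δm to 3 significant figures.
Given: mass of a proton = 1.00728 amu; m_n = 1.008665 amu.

With 62 protons and 90 neutrons (A = 152):
Σm = 62·m_p + 90·m_n = 62.45136 + 90.779850 = 153.231210 amu
Mass defect Δm = 153.231210 − 151.885727 = 1.345483 amu

1.35 amu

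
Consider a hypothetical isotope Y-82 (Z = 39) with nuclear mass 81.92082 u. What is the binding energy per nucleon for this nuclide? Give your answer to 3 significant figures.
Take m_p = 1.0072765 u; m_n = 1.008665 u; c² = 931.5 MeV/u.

8.36 MeV/nucleon

Z = 39, so N = A − Z = 82 − 39 = 43.
Total constituent mass: 39 × 1.0072765 + 43 × 1.008665 = 82.6563785 u
Δm = 82.6563785 − 81.92082 = 0.7355585 u
E_B = 0.7355585 × 931.5 = 685.173 MeV
Per nucleon: 685.173 / 82 = 8.356 MeV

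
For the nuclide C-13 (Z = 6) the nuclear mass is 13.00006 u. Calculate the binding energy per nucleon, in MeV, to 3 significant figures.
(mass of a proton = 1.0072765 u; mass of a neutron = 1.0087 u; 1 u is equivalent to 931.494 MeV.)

Σm = 6·m_p + 7·m_n = 6.0436590 + 7.0609 = 13.1045590 u
The mass defect is 13.1045590 − 13.00006 = 0.1044990 u.
E_B = 0.1044990 × 931.494 = 97.3402 MeV
Dividing by A = 13 gives 7.488 MeV per nucleon.

7.49 MeV/nucleon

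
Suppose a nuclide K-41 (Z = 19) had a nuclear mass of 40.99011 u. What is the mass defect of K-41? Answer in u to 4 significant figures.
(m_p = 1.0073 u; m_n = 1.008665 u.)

With 19 protons and 22 neutrons (A = 41):
Σm = 19·m_p + 22·m_n = 19.1387 + 22.190630 = 41.329330 u
Δm = 41.329330 − 40.99011 = 0.339220 u

0.3392 u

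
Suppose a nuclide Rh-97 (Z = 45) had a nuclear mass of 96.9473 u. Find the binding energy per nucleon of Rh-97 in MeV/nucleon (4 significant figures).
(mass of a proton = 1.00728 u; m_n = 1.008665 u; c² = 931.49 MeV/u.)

7.979 MeV/nucleon

With 45 protons and 52 neutrons (A = 97):
Σm = 45·m_p + 52·m_n = 45.32760 + 52.450580 = 97.778180 u
Δm = 97.778180 − 96.9473 = 0.830880 u
Converting to energy: 0.830880 u × 931.49 MeV/u = 773.956 MeV
Per nucleon: 773.956 / 97 = 7.979 MeV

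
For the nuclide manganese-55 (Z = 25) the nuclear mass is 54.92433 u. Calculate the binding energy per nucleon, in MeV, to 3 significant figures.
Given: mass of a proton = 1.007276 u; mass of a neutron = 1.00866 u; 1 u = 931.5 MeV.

8.76 MeV/nucleon

With 25 protons and 30 neutrons (A = 55):
Mass of separated nucleons = 25(1.007276) + 30(1.00866) = 25.181900 + 30.25980 = 55.441700 u
Mass defect Δm = 55.441700 − 54.92433 = 0.517370 u
E_B = 0.517370 × 931.5 = 481.930 MeV
Dividing by A = 55 gives 8.762 MeV per nucleon.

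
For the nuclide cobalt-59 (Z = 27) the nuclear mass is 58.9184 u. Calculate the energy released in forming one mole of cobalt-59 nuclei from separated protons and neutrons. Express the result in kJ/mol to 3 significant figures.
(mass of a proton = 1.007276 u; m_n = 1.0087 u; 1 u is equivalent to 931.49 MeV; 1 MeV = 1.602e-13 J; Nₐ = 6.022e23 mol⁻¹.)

The nucleus contains 27 protons and 59 − 27 = 32 neutrons.
Mass of separated nucleons = 27(1.007276) + 32(1.0087) = 27.196452 + 32.2784 = 59.474852 u
The mass defect is 59.474852 − 58.9184 = 0.556452 u.
E_B = 0.556452 × 931.49 = 518.329 MeV
Per nucleus in joules: 518.329 MeV × 1.602e-13 J/MeV = 8.3036e-11 J
Per mole: 8.3036e-11 J × 6.022e23 mol⁻¹ = 5.0004e+13 J/mol

5.00e+10 kJ/mol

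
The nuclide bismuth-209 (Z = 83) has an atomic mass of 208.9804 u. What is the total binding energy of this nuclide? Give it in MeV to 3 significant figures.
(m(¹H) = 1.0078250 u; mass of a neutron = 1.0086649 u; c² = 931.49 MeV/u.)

1640 MeV

Z = 83, so N = A − Z = 209 − 83 = 126.
Total constituent mass: 83 × 1.0078250 + 126 × 1.0086649 = 210.7412524 u
Δm = 210.7412524 − 208.9804 = 1.7608524 u
Binding energy = Δm·c² = 1.7608524 × 931.49 MeV/u = 1640.22 MeV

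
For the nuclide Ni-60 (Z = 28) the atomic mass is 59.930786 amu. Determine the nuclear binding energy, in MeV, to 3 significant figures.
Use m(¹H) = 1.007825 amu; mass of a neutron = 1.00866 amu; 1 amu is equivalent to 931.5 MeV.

Z = 28, so N = A − Z = 60 − 28 = 32.
Σm = 28·m(¹H) + 32·m_n = 28.219100 + 32.27712 = 60.496220 amu
Δm = 60.496220 − 59.930786 = 0.565434 amu
Binding energy = Δm·c² = 0.565434 × 931.5 MeV/amu = 526.702 MeV

527 MeV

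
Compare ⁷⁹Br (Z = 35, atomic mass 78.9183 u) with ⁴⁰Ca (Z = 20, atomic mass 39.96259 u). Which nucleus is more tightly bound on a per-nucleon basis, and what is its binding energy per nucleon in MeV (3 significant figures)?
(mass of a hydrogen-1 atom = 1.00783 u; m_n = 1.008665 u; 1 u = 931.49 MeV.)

⁷⁹Br: Σm = 35(1.00783) + 44(1.008665) = 79.655310 u; Δm = 0.737010 u; E_B = 686.52 MeV; E_B/A = 8.690 MeV
⁴⁰Ca: Σm = 20(1.00783) + 20(1.008665) = 40.329900 u; Δm = 0.367310 u; E_B = 342.15 MeV; E_B/A = 8.554 MeV
⁷⁹Br has the higher binding energy per nucleon, so it is the more tightly bound nucleus.

⁷⁹Br; 8.69 MeV/nucleon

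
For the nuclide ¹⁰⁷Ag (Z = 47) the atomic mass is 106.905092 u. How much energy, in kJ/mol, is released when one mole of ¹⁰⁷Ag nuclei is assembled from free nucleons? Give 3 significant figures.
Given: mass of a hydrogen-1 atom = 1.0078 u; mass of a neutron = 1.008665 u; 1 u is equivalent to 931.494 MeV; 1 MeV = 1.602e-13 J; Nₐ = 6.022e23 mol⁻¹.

8.82e+10 kJ/mol

Total constituent mass: 47 × 1.0078 + 60 × 1.008665 = 107.886500 u
The mass defect is 107.886500 − 106.905092 = 0.981408 u.
E_B = 0.981408 × 931.494 = 914.176 MeV
Per nucleus in joules: 914.176 MeV × 1.602e-13 J/MeV = 1.4645e-10 J
Per mole: 1.4645e-10 J × 6.022e23 mol⁻¹ = 8.8192e+13 J/mol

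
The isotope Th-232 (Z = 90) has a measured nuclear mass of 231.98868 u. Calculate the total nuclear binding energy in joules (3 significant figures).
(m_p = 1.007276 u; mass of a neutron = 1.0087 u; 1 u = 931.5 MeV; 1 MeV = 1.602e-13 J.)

The nucleus contains 90 protons and 232 − 90 = 142 neutrons.
Total constituent mass: 90 × 1.007276 + 142 × 1.0087 = 233.890240 u
Mass defect Δm = 233.890240 − 231.98868 = 1.901560 u
Converting to energy: 1.901560 u × 931.5 MeV/u = 1771.30 MeV
In joules: 1771.30 MeV × 1.602e-13 J/MeV = 2.8376e-10 J

2.84e-10 J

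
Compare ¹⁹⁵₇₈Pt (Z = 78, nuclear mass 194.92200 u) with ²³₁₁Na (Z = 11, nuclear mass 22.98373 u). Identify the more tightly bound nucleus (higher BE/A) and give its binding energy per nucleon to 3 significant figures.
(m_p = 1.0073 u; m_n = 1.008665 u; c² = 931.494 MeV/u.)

¹⁹⁵₇₈Pt: Σm = 78(1.0073) + 117(1.008665) = 196.583205 u; Δm = 1.661205 u; E_B = 1547.4 MeV; E_B/A = 7.935 MeV
²³₁₁Na: Σm = 11(1.0073) + 12(1.008665) = 23.184280 u; Δm = 0.200550 u; E_B = 186.81 MeV; E_B/A = 8.122 MeV
²³₁₁Na has the higher binding energy per nucleon, so it is the more tightly bound nucleus.

²³₁₁Na; 8.12 MeV/nucleon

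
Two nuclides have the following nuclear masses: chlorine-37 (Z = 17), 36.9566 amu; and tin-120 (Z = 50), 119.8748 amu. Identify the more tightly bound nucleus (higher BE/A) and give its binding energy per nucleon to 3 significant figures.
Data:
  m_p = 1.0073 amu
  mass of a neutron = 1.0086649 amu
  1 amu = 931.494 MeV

chlorine-37: Σm = 17(1.0073) + 20(1.0086649) = 37.2973980 amu; Δm = 0.3407980 amu; E_B = 317.45 MeV; E_B/A = 8.580 MeV
tin-120: Σm = 50(1.0073) + 70(1.0086649) = 120.9715430 amu; Δm = 1.0967430 amu; E_B = 1021.6 MeV; E_B/A = 8.513 MeV
chlorine-37 has the higher binding energy per nucleon, so it is the more tightly bound nucleus.

chlorine-37; 8.58 MeV/nucleon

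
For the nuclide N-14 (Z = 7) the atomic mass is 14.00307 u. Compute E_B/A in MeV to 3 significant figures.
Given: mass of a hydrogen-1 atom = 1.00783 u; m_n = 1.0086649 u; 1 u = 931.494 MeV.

7.48 MeV/nucleon

Σm = 7·m(¹H) + 7·m_n = 7.05481 + 7.0606543 = 14.1154643 u
Δm = 14.1154643 − 14.00307 = 0.1123943 u
Converting to energy: 0.1123943 u × 931.494 MeV/u = 104.695 MeV
Per nucleon: 104.695 / 14 = 7.478 MeV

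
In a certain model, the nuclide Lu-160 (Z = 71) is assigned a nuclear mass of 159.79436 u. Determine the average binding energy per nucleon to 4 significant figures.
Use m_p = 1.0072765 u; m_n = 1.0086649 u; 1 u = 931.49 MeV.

Mass of separated nucleons = 71(1.0072765) + 89(1.0086649) = 71.5166315 + 89.7711761 = 161.2878076 u
Δm = 161.2878076 − 159.79436 = 1.4934476 u
Binding energy = Δm·c² = 1.4934476 × 931.49 MeV/u = 1391.13 MeV
Dividing by A = 160 gives 8.695 MeV per nucleon.

8.695 MeV/nucleon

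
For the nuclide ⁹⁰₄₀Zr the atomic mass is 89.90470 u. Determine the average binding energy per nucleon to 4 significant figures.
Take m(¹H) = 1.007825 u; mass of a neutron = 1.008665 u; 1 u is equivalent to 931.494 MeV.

8.710 MeV/nucleon

With 40 protons and 50 neutrons (A = 90):
Mass of separated nucleons = 40(1.007825) + 50(1.008665) = 40.313000 + 50.433250 = 90.746250 u
The mass defect is 90.746250 − 89.90470 = 0.841550 u.
Converting to energy: 0.841550 u × 931.494 MeV/u = 783.899 MeV
BE/A = 783.899 MeV / 90 = 8.710 MeV/nucleon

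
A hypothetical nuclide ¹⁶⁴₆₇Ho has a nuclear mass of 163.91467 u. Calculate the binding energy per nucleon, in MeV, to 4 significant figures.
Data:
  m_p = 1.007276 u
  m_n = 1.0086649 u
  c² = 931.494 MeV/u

8.027 MeV/nucleon

The nucleus contains 67 protons and 164 − 67 = 97 neutrons.
Total constituent mass: 67 × 1.007276 + 97 × 1.0086649 = 165.3279873 u
Mass defect Δm = 165.3279873 − 163.91467 = 1.4133173 u
Binding energy = Δm·c² = 1.4133173 × 931.494 MeV/u = 1316.50 MeV
BE/A = 1316.50 MeV / 164 = 8.027 MeV/nucleon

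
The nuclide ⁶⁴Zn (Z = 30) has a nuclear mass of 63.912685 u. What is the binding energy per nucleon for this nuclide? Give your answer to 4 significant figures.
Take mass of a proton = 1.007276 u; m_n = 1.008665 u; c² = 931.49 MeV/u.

Σm = 30·m_p + 34·m_n = 30.218280 + 34.294610 = 64.512890 u
Mass defect Δm = 64.512890 − 63.912685 = 0.600205 u
E_B = 0.600205 × 931.49 = 559.085 MeV
Per nucleon: 559.085 / 64 = 8.736 MeV

8.736 MeV/nucleon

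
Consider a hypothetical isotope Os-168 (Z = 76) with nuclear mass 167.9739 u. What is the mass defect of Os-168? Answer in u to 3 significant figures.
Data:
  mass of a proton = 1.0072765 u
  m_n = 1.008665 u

1.38 u

With 76 protons and 92 neutrons (A = 168):
Σm = 76·m_p + 92·m_n = 76.5530140 + 92.797180 = 169.3501940 u
The mass defect is 169.3501940 − 167.9739 = 1.3762940 u.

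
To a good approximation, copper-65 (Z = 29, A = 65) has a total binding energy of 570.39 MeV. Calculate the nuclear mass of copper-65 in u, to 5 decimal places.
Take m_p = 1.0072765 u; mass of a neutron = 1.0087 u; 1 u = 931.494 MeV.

Mass defect = 570.39 MeV / (931.494 MeV/u) = 0.6123389 u
Constituent mass = 29(1.0072765) + 36(1.0087) = 65.5242185 u
Nuclear mass = 65.5242185 − 0.6123389 = 64.9118796 u ≈ 64.91188 u (to 5 decimal places)

64.91188 u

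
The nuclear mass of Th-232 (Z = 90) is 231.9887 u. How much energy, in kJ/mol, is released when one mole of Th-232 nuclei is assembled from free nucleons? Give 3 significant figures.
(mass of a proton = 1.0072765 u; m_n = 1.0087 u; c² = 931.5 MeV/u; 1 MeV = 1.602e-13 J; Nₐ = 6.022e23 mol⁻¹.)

1.71e+11 kJ/mol

Mass of separated nucleons = 90(1.0072765) + 142(1.0087) = 90.6548850 + 143.2354 = 233.8902850 u
The mass defect is 233.8902850 − 231.9887 = 1.9015850 u.
Converting to energy: 1.9015850 u × 931.5 MeV/u = 1771.33 MeV
Per nucleus in joules: 1771.33 MeV × 1.602e-13 J/MeV = 2.8377e-10 J
Per mole: 2.8377e-10 J × 6.022e23 mol⁻¹ = 1.7089e+14 J/mol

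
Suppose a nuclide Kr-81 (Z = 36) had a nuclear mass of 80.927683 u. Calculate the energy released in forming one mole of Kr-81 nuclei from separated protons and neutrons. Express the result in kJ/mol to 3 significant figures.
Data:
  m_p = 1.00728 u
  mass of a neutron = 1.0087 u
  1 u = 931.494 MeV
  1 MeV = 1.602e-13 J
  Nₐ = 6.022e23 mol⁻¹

Mass of separated nucleons = 36(1.00728) + 45(1.0087) = 36.26208 + 45.3915 = 81.65358 u
Δm = 81.65358 − 80.927683 = 0.725897 u
E_B = 0.725897 × 931.494 = 676.169 MeV
Per nucleus in joules: 676.169 MeV × 1.602e-13 J/MeV = 1.0832e-10 J
Per mole: 1.0832e-10 J × 6.022e23 mol⁻¹ = 6.5230e+13 J/mol

6.52e+10 kJ/mol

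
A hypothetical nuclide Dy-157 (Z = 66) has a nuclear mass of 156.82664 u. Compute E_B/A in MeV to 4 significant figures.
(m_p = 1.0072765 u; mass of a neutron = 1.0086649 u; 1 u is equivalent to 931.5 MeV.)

Σm = 66·m_p + 91·m_n = 66.4802490 + 91.7885059 = 158.2687549 u
Δm = 158.2687549 − 156.82664 = 1.4421149 u
Converting to energy: 1.4421149 u × 931.5 MeV/u = 1343.33 MeV
BE/A = 1343.33 MeV / 157 = 8.556 MeV/nucleon

8.556 MeV/nucleon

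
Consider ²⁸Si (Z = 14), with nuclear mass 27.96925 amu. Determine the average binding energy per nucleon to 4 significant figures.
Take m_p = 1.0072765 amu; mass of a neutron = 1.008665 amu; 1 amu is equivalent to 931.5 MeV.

8.448 MeV/nucleon

Σm = 14·m_p + 14·m_n = 14.1018710 + 14.121310 = 28.2231810 amu
Δm = 28.2231810 − 27.96925 = 0.2539310 amu
E_B = 0.2539310 × 931.5 = 236.537 MeV
Per nucleon: 236.537 / 28 = 8.448 MeV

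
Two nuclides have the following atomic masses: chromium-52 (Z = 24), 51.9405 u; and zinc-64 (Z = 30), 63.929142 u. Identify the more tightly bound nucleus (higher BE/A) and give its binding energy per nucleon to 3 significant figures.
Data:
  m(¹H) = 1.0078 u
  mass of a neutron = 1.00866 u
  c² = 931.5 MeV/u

chromium-52: Σm = 24(1.0078) + 28(1.00866) = 52.42968 u; Δm = 0.48918 u; E_B = 455.67 MeV; E_B/A = 8.763 MeV
zinc-64: Σm = 30(1.0078) + 34(1.00866) = 64.52844 u; Δm = 0.599298 u; E_B = 558.25 MeV; E_B/A = 8.723 MeV
chromium-52 has the higher binding energy per nucleon, so it is the more tightly bound nucleus.

chromium-52; 8.76 MeV/nucleon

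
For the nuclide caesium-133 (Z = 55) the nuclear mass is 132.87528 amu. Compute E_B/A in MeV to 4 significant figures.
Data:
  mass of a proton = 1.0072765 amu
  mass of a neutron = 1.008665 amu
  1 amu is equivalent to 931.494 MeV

8.410 MeV/nucleon

The nucleus contains 55 protons and 133 − 55 = 78 neutrons.
Total constituent mass: 55 × 1.0072765 + 78 × 1.008665 = 134.0760775 amu
The mass defect is 134.0760775 − 132.87528 = 1.2007975 amu.
Binding energy = Δm·c² = 1.2007975 × 931.494 MeV/amu = 1118.54 MeV
BE/A = 1118.54 MeV / 133 = 8.410 MeV/nucleon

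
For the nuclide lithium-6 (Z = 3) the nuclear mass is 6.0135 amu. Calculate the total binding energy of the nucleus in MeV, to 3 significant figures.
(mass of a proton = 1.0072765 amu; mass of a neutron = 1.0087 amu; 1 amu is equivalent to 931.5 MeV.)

Z = 3, so N = A − Z = 6 − 3 = 3.
Total constituent mass: 3 × 1.0072765 + 3 × 1.0087 = 6.0479295 amu
Δm = 6.0479295 − 6.0135 = 0.0344295 amu
Binding energy = Δm·c² = 0.0344295 × 931.5 MeV/amu = 32.0711 MeV

32.1 MeV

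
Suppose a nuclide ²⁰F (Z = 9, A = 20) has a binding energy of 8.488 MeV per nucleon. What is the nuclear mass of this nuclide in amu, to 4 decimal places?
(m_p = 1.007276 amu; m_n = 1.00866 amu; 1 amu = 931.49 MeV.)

Total binding energy = 20 × 8.488 = 169.760 MeV
Mass defect = 169.760 MeV / (931.49 MeV/amu) = 0.182246 amu
Constituent mass = 9(1.007276) + 11(1.00866) = 20.160744 amu
Nuclear mass = 20.160744 − 0.182246 = 19.978498 amu ≈ 19.9785 amu (to 4 decimal places)

19.9785 amu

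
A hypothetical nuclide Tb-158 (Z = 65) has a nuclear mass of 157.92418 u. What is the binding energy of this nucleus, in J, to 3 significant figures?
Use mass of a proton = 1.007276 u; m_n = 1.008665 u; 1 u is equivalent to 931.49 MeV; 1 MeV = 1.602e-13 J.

With 65 protons and 93 neutrons (A = 158):
Σm = 65·m_p + 93·m_n = 65.472940 + 93.805845 = 159.278785 u
Mass defect Δm = 159.278785 − 157.92418 = 1.354605 u
Converting to energy: 1.354605 u × 931.49 MeV/u = 1261.80 MeV
In joules: 1261.80 MeV × 1.602e-13 J/MeV = 2.0214e-10 J

2.02e-10 J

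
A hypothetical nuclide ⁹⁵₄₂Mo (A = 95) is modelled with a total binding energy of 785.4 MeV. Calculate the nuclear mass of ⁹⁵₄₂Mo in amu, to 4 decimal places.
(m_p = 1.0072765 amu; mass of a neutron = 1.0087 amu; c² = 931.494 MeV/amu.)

Mass defect = 785.4 MeV / (931.494 MeV/amu) = 0.843162 amu
Constituent mass = 42(1.0072765) + 53(1.0087) = 95.7667130 amu
Nuclear mass = 95.7667130 − 0.843162 = 94.9235510 amu ≈ 94.9236 amu (to 4 decimal places)

94.9236 amu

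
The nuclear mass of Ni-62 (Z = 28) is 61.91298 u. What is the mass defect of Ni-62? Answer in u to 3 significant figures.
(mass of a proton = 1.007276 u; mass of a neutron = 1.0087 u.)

With 28 protons and 34 neutrons (A = 62):
Mass of separated nucleons = 28(1.007276) + 34(1.0087) = 28.203728 + 34.2958 = 62.499528 u
Δm = 62.499528 − 61.91298 = 0.586548 u

0.587 u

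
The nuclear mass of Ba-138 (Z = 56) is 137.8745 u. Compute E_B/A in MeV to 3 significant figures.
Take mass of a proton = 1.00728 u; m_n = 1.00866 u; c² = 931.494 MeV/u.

8.39 MeV/nucleon

Σm = 56·m_p + 82·m_n = 56.40768 + 82.71012 = 139.11780 u
The mass defect is 139.11780 − 137.8745 = 1.24330 u.
Converting to energy: 1.24330 u × 931.494 MeV/u = 1158.13 MeV
BE/A = 1158.13 MeV / 138 = 8.392 MeV/nucleon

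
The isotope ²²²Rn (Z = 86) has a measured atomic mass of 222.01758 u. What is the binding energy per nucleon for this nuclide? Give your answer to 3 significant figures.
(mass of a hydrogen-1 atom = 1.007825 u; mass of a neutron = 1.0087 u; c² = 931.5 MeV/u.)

7.71 MeV/nucleon

With 86 protons and 136 neutrons (A = 222):
Σm = 86·m(¹H) + 136·m_n = 86.672950 + 137.1832 = 223.856150 u
Δm = 223.856150 − 222.01758 = 1.838570 u
Binding energy = Δm·c² = 1.838570 × 931.5 MeV/u = 1712.63 MeV
BE/A = 1712.63 MeV / 222 = 7.7145 MeV/nucleon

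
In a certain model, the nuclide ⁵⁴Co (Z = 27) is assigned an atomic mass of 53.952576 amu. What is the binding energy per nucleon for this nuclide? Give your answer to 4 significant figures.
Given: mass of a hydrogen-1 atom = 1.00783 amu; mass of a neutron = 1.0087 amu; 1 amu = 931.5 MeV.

With 27 protons and 27 neutrons (A = 54):
Total constituent mass: 27 × 1.00783 + 27 × 1.0087 = 54.44631 amu
Mass defect Δm = 54.44631 − 53.952576 = 0.493734 amu
Converting to energy: 0.493734 amu × 931.5 MeV/amu = 459.913 MeV
BE/A = 459.913 MeV / 54 = 8.517 MeV/nucleon

8.517 MeV/nucleon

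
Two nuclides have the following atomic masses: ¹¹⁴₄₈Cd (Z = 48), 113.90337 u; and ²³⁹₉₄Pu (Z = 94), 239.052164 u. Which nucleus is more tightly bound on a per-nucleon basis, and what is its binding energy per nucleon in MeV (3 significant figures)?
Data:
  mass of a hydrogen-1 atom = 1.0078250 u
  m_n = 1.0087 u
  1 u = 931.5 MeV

¹¹⁴₄₈Cd: Σm = 48(1.0078250) + 66(1.0087) = 114.9498000 u; Δm = 1.0464300 u; E_B = 974.75 MeV; E_B/A = 8.550 MeV
²³⁹₉₄Pu: Σm = 94(1.0078250) + 145(1.0087) = 240.9970500 u; Δm = 1.9448860 u; E_B = 1811.7 MeV; E_B/A = 7.580 MeV
¹¹⁴₄₈Cd has the higher binding energy per nucleon, so it is the more tightly bound nucleus.

¹¹⁴₄₈Cd; 8.55 MeV/nucleon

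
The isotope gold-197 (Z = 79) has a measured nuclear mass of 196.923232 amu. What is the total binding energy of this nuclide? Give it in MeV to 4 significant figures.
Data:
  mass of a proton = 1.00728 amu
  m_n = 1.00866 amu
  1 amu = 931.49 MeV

1559 MeV

Z = 79, so N = A − Z = 197 − 79 = 118.
Σm = 79·m_p + 118·m_n = 79.57512 + 119.02188 = 198.59700 amu
Δm = 198.59700 − 196.923232 = 1.673768 amu
Binding energy = Δm·c² = 1.673768 × 931.49 MeV/amu = 1559.10 MeV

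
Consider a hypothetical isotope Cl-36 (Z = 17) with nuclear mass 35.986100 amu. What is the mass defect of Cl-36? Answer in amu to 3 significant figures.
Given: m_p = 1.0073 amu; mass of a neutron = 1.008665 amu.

Mass of separated nucleons = 17(1.0073) + 19(1.008665) = 17.1241 + 19.164635 = 36.288735 amu
The mass defect is 36.288735 − 35.986100 = 0.302635 amu.

0.303 amu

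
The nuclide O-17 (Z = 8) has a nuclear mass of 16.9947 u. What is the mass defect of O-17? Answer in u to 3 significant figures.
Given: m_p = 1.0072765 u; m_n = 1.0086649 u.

Total constituent mass: 8 × 1.0072765 + 9 × 1.0086649 = 17.1361961 u
The mass defect is 17.1361961 − 16.9947 = 0.1414961 u.

0.141 u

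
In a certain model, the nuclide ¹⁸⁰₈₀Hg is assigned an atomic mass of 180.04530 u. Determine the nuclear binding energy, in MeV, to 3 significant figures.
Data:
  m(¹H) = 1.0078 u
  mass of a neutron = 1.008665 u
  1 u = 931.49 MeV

Total constituent mass: 80 × 1.0078 + 100 × 1.008665 = 181.490500 u
Mass defect Δm = 181.490500 − 180.04530 = 1.445200 u
E_B = 1.445200 × 931.49 = 1346.19 MeV

1350 MeV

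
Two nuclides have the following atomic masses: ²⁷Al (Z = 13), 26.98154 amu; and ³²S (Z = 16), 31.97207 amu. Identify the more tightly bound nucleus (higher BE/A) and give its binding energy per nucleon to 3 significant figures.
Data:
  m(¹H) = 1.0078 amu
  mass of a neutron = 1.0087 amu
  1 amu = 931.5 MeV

²⁷Al: Σm = 13(1.0078) + 14(1.0087) = 27.2232 amu; Δm = 0.24166 amu; E_B = 225.11 MeV; E_B/A = 8.337 MeV
³²S: Σm = 16(1.0078) + 16(1.0087) = 32.2640 amu; Δm = 0.29193 amu; E_B = 271.93 MeV; E_B/A = 8.498 MeV
³²S has the higher binding energy per nucleon, so it is the more tightly bound nucleus.

³²S; 8.50 MeV/nucleon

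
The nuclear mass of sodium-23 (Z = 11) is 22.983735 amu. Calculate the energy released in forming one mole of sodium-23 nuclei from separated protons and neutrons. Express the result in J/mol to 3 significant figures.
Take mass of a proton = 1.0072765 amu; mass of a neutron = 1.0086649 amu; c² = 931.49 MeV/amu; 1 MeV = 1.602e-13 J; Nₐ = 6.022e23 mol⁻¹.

1.80e+13 J/mol

The nucleus contains 11 protons and 23 − 11 = 12 neutrons.
Mass of separated nucleons = 11(1.0072765) + 12(1.0086649) = 11.0800415 + 12.1039788 = 23.1840203 amu
Mass defect Δm = 23.1840203 − 22.983735 = 0.2002853 amu
E_B = 0.2002853 × 931.49 = 186.564 MeV
Per nucleus in joules: 186.564 MeV × 1.602e-13 J/MeV = 2.9888e-11 J
Per mole: 2.9888e-11 J × 6.022e23 mol⁻¹ = 1.7999e+13 J/mol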